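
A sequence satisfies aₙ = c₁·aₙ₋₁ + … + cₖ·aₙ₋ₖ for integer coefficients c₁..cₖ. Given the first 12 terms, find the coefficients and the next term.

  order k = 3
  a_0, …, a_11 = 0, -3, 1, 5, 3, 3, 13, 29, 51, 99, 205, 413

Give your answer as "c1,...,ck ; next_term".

  a_3 = 2·1 + -1·-3 + 2·0 = 5
  a_4 = 2·5 + -1·1 + 2·-3 = 3
  a_5 = 2·3 + -1·5 + 2·1 = 3
  a_6 = 2·3 + -1·3 + 2·5 = 13
  a_7 = 2·13 + -1·3 + 2·3 = 29
  a_8 = 2·29 + -1·13 + 2·3 = 51
  a_9 = 2·51 + -1·29 + 2·13 = 99
  a_10 = 2·99 + -1·51 + 2·29 = 205
  a_11 = 2·205 + -1·99 + 2·51 = 413
  a_12 = 2·413 + -1·205 + 2·99 = 819

2,-1,2 ; 819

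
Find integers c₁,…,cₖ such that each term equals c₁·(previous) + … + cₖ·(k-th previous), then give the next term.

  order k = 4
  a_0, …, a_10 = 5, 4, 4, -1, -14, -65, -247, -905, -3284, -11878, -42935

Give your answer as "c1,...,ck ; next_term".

3,3,-2,-3 ; -155156

  a_4 = 3·-1 + 3·4 + -2·4 + -3·5 = -14
  a_5 = 3·-14 + 3·-1 + -2·4 + -3·4 = -65
  a_6 = 3·-65 + 3·-14 + -2·-1 + -3·4 = -247
  a_7 = 3·-247 + 3·-65 + -2·-14 + -3·-1 = -905
  a_8 = 3·-905 + 3·-247 + -2·-65 + -3·-14 = -3284
  a_9 = 3·-3284 + 3·-905 + -2·-247 + -3·-65 = -11878
  a_10 = 3·-11878 + 3·-3284 + -2·-905 + -3·-247 = -42935
  a_11 = 3·-42935 + 3·-11878 + -2·-3284 + -3·-905 = -155156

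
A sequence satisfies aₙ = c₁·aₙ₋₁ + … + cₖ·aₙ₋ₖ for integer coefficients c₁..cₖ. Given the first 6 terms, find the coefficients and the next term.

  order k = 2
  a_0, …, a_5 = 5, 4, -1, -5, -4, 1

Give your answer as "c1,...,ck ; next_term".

  a_2 = 1·4 + -1·5 = -1
  a_3 = 1·-1 + -1·4 = -5
  a_4 = 1·-5 + -1·-1 = -4
  a_5 = 1·-4 + -1·-5 = 1
  a_6 = 1·1 + -1·-4 = 5

1,-1 ; 5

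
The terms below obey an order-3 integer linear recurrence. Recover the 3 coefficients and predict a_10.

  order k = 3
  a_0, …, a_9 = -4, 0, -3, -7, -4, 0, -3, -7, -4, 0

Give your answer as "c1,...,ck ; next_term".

  a_3 = 1·-3 + -1·0 + 1·-4 = -7
  a_4 = 1·-7 + -1·-3 + 1·0 = -4
  a_5 = 1·-4 + -1·-7 + 1·-3 = 0
  a_6 = 1·0 + -1·-4 + 1·-7 = -3
  a_7 = 1·-3 + -1·0 + 1·-4 = -7
  a_8 = 1·-7 + -1·-3 + 1·0 = -4
  a_9 = 1·-4 + -1·-7 + 1·-3 = 0
  a_10 = 1·0 + -1·-4 + 1·-7 = -3

1,-1,1 ; -3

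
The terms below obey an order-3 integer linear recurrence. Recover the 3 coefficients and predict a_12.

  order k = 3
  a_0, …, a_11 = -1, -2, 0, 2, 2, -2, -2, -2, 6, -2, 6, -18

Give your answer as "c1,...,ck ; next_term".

  a_3 = -1·0 + 0·-2 + -2·-1 = 2
  a_4 = -1·2 + 0·0 + -2·-2 = 2
  a_5 = -1·2 + 0·2 + -2·0 = -2
  a_6 = -1·-2 + 0·2 + -2·2 = -2
  a_7 = -1·-2 + 0·-2 + -2·2 = -2
  a_8 = -1·-2 + 0·-2 + -2·-2 = 6
  a_9 = -1·6 + 0·-2 + -2·-2 = -2
  a_10 = -1·-2 + 0·6 + -2·-2 = 6
  a_11 = -1·6 + 0·-2 + -2·6 = -18
  a_12 = -1·-18 + 0·6 + -2·-2 = 22

-1,0,-2 ; 22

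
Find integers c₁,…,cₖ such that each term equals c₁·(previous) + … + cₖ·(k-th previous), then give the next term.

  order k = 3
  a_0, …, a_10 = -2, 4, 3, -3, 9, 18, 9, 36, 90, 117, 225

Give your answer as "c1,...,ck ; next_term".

  a_3 = 1·3 + 0·4 + 3·-2 = -3
  a_4 = 1·-3 + 0·3 + 3·4 = 9
  a_5 = 1·9 + 0·-3 + 3·3 = 18
  a_6 = 1·18 + 0·9 + 3·-3 = 9
  a_7 = 1·9 + 0·18 + 3·9 = 36
  a_8 = 1·36 + 0·9 + 3·18 = 90
  a_9 = 1·90 + 0·36 + 3·9 = 117
  a_10 = 1·117 + 0·90 + 3·36 = 225
  a_11 = 1·225 + 0·117 + 3·90 = 495

1,0,3 ; 495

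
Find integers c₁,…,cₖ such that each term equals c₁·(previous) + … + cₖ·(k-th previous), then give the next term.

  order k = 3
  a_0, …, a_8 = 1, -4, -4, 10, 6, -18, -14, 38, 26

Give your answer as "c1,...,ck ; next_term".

  a_3 = -1·-4 + -2·-4 + -2·1 = 10
  a_4 = -1·10 + -2·-4 + -2·-4 = 6
  a_5 = -1·6 + -2·10 + -2·-4 = -18
  a_6 = -1·-18 + -2·6 + -2·10 = -14
  a_7 = -1·-14 + -2·-18 + -2·6 = 38
  a_8 = -1·38 + -2·-14 + -2·-18 = 26
  a_9 = -1·26 + -2·38 + -2·-14 = -74

-1,-2,-2 ; -74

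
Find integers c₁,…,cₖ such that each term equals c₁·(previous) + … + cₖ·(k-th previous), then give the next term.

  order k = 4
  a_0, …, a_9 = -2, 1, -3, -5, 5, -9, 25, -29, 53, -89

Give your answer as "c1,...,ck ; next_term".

  a_4 = -1·-5 + 1·-3 + -1·1 + -2·-2 = 5
  a_5 = -1·5 + 1·-5 + -1·-3 + -2·1 = -9
  a_6 = -1·-9 + 1·5 + -1·-5 + -2·-3 = 25
  a_7 = -1·25 + 1·-9 + -1·5 + -2·-5 = -29
  a_8 = -1·-29 + 1·25 + -1·-9 + -2·5 = 53
  a_9 = -1·53 + 1·-29 + -1·25 + -2·-9 = -89
  a_10 = -1·-89 + 1·53 + -1·-29 + -2·25 = 121

-1,1,-1,-2 ; 121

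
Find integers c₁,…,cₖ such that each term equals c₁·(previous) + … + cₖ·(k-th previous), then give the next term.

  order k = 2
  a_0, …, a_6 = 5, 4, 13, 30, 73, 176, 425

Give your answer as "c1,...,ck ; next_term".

2,1 ; 1026

  a_2 = 2·4 + 1·5 = 13
  a_3 = 2·13 + 1·4 = 30
  a_4 = 2·30 + 1·13 = 73
  a_5 = 2·73 + 1·30 = 176
  a_6 = 2·176 + 1·73 = 425
  a_7 = 2·425 + 1·176 = 1026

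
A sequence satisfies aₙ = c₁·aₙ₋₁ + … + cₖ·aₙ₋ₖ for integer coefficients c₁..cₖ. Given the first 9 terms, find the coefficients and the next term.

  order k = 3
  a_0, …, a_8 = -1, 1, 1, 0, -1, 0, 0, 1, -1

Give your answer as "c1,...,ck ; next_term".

-1,0,-1 ; 1

  a_3 = -1·1 + 0·1 + -1·-1 = 0
  a_4 = -1·0 + 0·1 + -1·1 = -1
  a_5 = -1·-1 + 0·0 + -1·1 = 0
  a_6 = -1·0 + 0·-1 + -1·0 = 0
  a_7 = -1·0 + 0·0 + -1·-1 = 1
  a_8 = -1·1 + 0·0 + -1·0 = -1
  a_9 = -1·-1 + 0·1 + -1·0 = 1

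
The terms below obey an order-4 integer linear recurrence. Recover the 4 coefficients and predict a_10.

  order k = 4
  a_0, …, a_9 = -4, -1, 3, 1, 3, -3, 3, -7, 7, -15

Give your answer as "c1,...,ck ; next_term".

  a_4 = 2·1 + 2·3 + -3·-1 + 2·-4 = 3
  a_5 = 2·3 + 2·1 + -3·3 + 2·-1 = -3
  a_6 = 2·-3 + 2·3 + -3·1 + 2·3 = 3
  a_7 = 2·3 + 2·-3 + -3·3 + 2·1 = -7
  a_8 = 2·-7 + 2·3 + -3·-3 + 2·3 = 7
  a_9 = 2·7 + 2·-7 + -3·3 + 2·-3 = -15
  a_10 = 2·-15 + 2·7 + -3·-7 + 2·3 = 11

2,2,-3,2 ; 11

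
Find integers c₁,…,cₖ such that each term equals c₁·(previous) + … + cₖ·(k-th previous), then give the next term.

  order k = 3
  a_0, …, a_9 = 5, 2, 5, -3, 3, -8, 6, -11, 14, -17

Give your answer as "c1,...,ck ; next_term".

0,1,-1 ; 25

  a_3 = 0·5 + 1·2 + -1·5 = -3
  a_4 = 0·-3 + 1·5 + -1·2 = 3
  a_5 = 0·3 + 1·-3 + -1·5 = -8
  a_6 = 0·-8 + 1·3 + -1·-3 = 6
  a_7 = 0·6 + 1·-8 + -1·3 = -11
  a_8 = 0·-11 + 1·6 + -1·-8 = 14
  a_9 = 0·14 + 1·-11 + -1·6 = -17
  a_10 = 0·-17 + 1·14 + -1·-11 = 25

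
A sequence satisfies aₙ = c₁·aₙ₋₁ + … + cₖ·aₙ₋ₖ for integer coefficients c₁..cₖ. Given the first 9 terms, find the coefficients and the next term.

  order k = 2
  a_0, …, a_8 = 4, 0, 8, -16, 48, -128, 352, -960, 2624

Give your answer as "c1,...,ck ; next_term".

  a_2 = -2·0 + 2·4 = 8
  a_3 = -2·8 + 2·0 = -16
  a_4 = -2·-16 + 2·8 = 48
  a_5 = -2·48 + 2·-16 = -128
  a_6 = -2·-128 + 2·48 = 352
  a_7 = -2·352 + 2·-128 = -960
  a_8 = -2·-960 + 2·352 = 2624
  a_9 = -2·2624 + 2·-960 = -7168

-2,2 ; -7168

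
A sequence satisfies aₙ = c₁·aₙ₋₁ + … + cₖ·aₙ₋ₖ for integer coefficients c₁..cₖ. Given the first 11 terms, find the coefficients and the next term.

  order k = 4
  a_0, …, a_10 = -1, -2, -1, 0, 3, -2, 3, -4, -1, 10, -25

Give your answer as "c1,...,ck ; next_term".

-2,-1,0,-2 ; 48

  a_4 = -2·0 + -1·-1 + 0·-2 + -2·-1 = 3
  a_5 = -2·3 + -1·0 + 0·-1 + -2·-2 = -2
  a_6 = -2·-2 + -1·3 + 0·0 + -2·-1 = 3
  a_7 = -2·3 + -1·-2 + 0·3 + -2·0 = -4
  a_8 = -2·-4 + -1·3 + 0·-2 + -2·3 = -1
  a_9 = -2·-1 + -1·-4 + 0·3 + -2·-2 = 10
  a_10 = -2·10 + -1·-1 + 0·-4 + -2·3 = -25
  a_11 = -2·-25 + -1·10 + 0·-1 + -2·-4 = 48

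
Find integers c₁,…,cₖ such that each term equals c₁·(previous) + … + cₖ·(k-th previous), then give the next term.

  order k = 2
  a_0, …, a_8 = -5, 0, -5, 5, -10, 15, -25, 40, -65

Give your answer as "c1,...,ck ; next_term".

  a_2 = -1·0 + 1·-5 = -5
  a_3 = -1·-5 + 1·0 = 5
  a_4 = -1·5 + 1·-5 = -10
  a_5 = -1·-10 + 1·5 = 15
  a_6 = -1·15 + 1·-10 = -25
  a_7 = -1·-25 + 1·15 = 40
  a_8 = -1·40 + 1·-25 = -65
  a_9 = -1·-65 + 1·40 = 105

-1,1 ; 105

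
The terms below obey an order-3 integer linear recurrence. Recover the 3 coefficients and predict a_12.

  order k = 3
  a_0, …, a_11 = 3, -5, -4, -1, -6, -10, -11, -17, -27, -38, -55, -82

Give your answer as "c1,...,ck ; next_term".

1,0,1 ; -120

  a_3 = 1·-4 + 0·-5 + 1·3 = -1
  a_4 = 1·-1 + 0·-4 + 1·-5 = -6
  a_5 = 1·-6 + 0·-1 + 1·-4 = -10
  a_6 = 1·-10 + 0·-6 + 1·-1 = -11
  a_7 = 1·-11 + 0·-10 + 1·-6 = -17
  a_8 = 1·-17 + 0·-11 + 1·-10 = -27
  a_9 = 1·-27 + 0·-17 + 1·-11 = -38
  a_10 = 1·-38 + 0·-27 + 1·-17 = -55
  a_11 = 1·-55 + 0·-38 + 1·-27 = -82
  a_12 = 1·-82 + 0·-55 + 1·-38 = -120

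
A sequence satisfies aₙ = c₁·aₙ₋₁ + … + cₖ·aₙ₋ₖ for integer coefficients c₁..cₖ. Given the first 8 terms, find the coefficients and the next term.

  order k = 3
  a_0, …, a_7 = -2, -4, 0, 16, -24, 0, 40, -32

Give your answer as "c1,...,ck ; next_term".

  a_3 = -2·0 + -3·-4 + -2·-2 = 16
  a_4 = -2·16 + -3·0 + -2·-4 = -24
  a_5 = -2·-24 + -3·16 + -2·0 = 0
  a_6 = -2·0 + -3·-24 + -2·16 = 40
  a_7 = -2·40 + -3·0 + -2·-24 = -32
  a_8 = -2·-32 + -3·40 + -2·0 = -56

-2,-3,-2 ; -56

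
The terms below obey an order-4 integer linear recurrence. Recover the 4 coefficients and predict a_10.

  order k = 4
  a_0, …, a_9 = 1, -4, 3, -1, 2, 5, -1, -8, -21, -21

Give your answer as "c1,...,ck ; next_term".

  a_4 = 1·-1 + -1·3 + -2·-4 + -2·1 = 2
  a_5 = 1·2 + -1·-1 + -2·3 + -2·-4 = 5
  a_6 = 1·5 + -1·2 + -2·-1 + -2·3 = -1
  a_7 = 1·-1 + -1·5 + -2·2 + -2·-1 = -8
  a_8 = 1·-8 + -1·-1 + -2·5 + -2·2 = -21
  a_9 = 1·-21 + -1·-8 + -2·-1 + -2·5 = -21
  a_10 = 1·-21 + -1·-21 + -2·-8 + -2·-1 = 18

1,-1,-2,-2 ; 18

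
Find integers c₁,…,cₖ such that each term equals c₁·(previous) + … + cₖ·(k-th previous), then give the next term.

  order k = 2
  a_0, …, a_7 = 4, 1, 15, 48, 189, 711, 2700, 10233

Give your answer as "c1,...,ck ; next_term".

  a_2 = 3·1 + 3·4 = 15
  a_3 = 3·15 + 3·1 = 48
  a_4 = 3·48 + 3·15 = 189
  a_5 = 3·189 + 3·48 = 711
  a_6 = 3·711 + 3·189 = 2700
  a_7 = 3·2700 + 3·711 = 10233
  a_8 = 3·10233 + 3·2700 = 38799

3,3 ; 38799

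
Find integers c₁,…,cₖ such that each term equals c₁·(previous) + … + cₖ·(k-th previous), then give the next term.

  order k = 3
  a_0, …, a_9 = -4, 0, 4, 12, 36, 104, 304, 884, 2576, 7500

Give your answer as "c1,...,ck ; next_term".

  a_3 = 2·4 + 3·0 + -1·-4 = 12
  a_4 = 2·12 + 3·4 + -1·0 = 36
  a_5 = 2·36 + 3·12 + -1·4 = 104
  a_6 = 2·104 + 3·36 + -1·12 = 304
  a_7 = 2·304 + 3·104 + -1·36 = 884
  a_8 = 2·884 + 3·304 + -1·104 = 2576
  a_9 = 2·2576 + 3·884 + -1·304 = 7500
  a_10 = 2·7500 + 3·2576 + -1·884 = 21844

2,3,-1 ; 21844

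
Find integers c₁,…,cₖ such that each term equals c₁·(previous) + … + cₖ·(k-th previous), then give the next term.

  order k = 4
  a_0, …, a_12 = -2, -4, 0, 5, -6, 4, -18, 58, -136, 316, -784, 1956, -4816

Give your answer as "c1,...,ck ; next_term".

-2,0,-2,2 ; 11832

  a_4 = -2·5 + 0·0 + -2·-4 + 2·-2 = -6
  a_5 = -2·-6 + 0·5 + -2·0 + 2·-4 = 4
  a_6 = -2·4 + 0·-6 + -2·5 + 2·0 = -18
  a_7 = -2·-18 + 0·4 + -2·-6 + 2·5 = 58
  a_8 = -2·58 + 0·-18 + -2·4 + 2·-6 = -136
  a_9 = -2·-136 + 0·58 + -2·-18 + 2·4 = 316
  a_10 = -2·316 + 0·-136 + -2·58 + 2·-18 = -784
  a_11 = -2·-784 + 0·316 + -2·-136 + 2·58 = 1956
  a_12 = -2·1956 + 0·-784 + -2·316 + 2·-136 = -4816
  a_13 = -2·-4816 + 0·1956 + -2·-784 + 2·316 = 11832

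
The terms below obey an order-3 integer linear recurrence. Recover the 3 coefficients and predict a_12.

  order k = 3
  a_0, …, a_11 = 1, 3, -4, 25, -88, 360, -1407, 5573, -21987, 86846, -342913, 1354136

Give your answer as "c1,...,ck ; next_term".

  a_3 = -3·-4 + 4·3 + 1·1 = 25
  a_4 = -3·25 + 4·-4 + 1·3 = -88
  a_5 = -3·-88 + 4·25 + 1·-4 = 360
  a_6 = -3·360 + 4·-88 + 1·25 = -1407
  a_7 = -3·-1407 + 4·360 + 1·-88 = 5573
  a_8 = -3·5573 + 4·-1407 + 1·360 = -21987
  a_9 = -3·-21987 + 4·5573 + 1·-1407 = 86846
  a_10 = -3·86846 + 4·-21987 + 1·5573 = -342913
  a_11 = -3·-342913 + 4·86846 + 1·-21987 = 1354136
  a_12 = -3·1354136 + 4·-342913 + 1·86846 = -5347214

-3,4,1 ; -5347214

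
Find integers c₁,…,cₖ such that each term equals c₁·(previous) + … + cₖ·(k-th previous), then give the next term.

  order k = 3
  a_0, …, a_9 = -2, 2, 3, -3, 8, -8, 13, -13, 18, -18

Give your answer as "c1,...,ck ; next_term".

-1,1,1 ; 23

  a_3 = -1·3 + 1·2 + 1·-2 = -3
  a_4 = -1·-3 + 1·3 + 1·2 = 8
  a_5 = -1·8 + 1·-3 + 1·3 = -8
  a_6 = -1·-8 + 1·8 + 1·-3 = 13
  a_7 = -1·13 + 1·-8 + 1·8 = -13
  a_8 = -1·-13 + 1·13 + 1·-8 = 18
  a_9 = -1·18 + 1·-13 + 1·13 = -18
  a_10 = -1·-18 + 1·18 + 1·-13 = 23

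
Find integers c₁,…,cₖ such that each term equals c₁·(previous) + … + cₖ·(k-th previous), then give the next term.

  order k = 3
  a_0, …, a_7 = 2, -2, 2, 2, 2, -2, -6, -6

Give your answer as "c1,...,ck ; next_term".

1,-1,-1 ; 2

  a_3 = 1·2 + -1·-2 + -1·2 = 2
  a_4 = 1·2 + -1·2 + -1·-2 = 2
  a_5 = 1·2 + -1·2 + -1·2 = -2
  a_6 = 1·-2 + -1·2 + -1·2 = -6
  a_7 = 1·-6 + -1·-2 + -1·2 = -6
  a_8 = 1·-6 + -1·-6 + -1·-2 = 2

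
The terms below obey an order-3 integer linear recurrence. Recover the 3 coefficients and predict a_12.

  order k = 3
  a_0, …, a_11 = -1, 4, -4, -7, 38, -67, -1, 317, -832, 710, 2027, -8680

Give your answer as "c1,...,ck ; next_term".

-2,-3,3 ; 13409

  a_3 = -2·-4 + -3·4 + 3·-1 = -7
  a_4 = -2·-7 + -3·-4 + 3·4 = 38
  a_5 = -2·38 + -3·-7 + 3·-4 = -67
  a_6 = -2·-67 + -3·38 + 3·-7 = -1
  a_7 = -2·-1 + -3·-67 + 3·38 = 317
  a_8 = -2·317 + -3·-1 + 3·-67 = -832
  a_9 = -2·-832 + -3·317 + 3·-1 = 710
  a_10 = -2·710 + -3·-832 + 3·317 = 2027
  a_11 = -2·2027 + -3·710 + 3·-832 = -8680
  a_12 = -2·-8680 + -3·2027 + 3·710 = 13409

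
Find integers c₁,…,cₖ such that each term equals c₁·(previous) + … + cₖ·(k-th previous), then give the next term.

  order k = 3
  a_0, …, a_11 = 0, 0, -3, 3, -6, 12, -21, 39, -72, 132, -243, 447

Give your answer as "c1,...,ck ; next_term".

  a_3 = -1·-3 + 1·0 + -1·0 = 3
  a_4 = -1·3 + 1·-3 + -1·0 = -6
  a_5 = -1·-6 + 1·3 + -1·-3 = 12
  a_6 = -1·12 + 1·-6 + -1·3 = -21
  a_7 = -1·-21 + 1·12 + -1·-6 = 39
  a_8 = -1·39 + 1·-21 + -1·12 = -72
  a_9 = -1·-72 + 1·39 + -1·-21 = 132
  a_10 = -1·132 + 1·-72 + -1·39 = -243
  a_11 = -1·-243 + 1·132 + -1·-72 = 447
  a_12 = -1·447 + 1·-243 + -1·132 = -822

-1,1,-1 ; -822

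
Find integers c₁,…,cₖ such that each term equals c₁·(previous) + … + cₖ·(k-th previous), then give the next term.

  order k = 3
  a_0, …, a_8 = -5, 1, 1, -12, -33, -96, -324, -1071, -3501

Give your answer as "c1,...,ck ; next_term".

  a_3 = 3·1 + 0·1 + 3·-5 = -12
  a_4 = 3·-12 + 0·1 + 3·1 = -33
  a_5 = 3·-33 + 0·-12 + 3·1 = -96
  a_6 = 3·-96 + 0·-33 + 3·-12 = -324
  a_7 = 3·-324 + 0·-96 + 3·-33 = -1071
  a_8 = 3·-1071 + 0·-324 + 3·-96 = -3501
  a_9 = 3·-3501 + 0·-1071 + 3·-324 = -11475

3,0,3 ; -11475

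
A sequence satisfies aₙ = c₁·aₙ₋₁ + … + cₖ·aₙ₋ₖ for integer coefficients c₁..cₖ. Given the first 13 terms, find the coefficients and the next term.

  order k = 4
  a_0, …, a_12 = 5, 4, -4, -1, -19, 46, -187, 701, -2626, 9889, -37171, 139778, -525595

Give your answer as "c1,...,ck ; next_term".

  a_4 = -3·-1 + 3·-4 + 0·4 + -2·5 = -19
  a_5 = -3·-19 + 3·-1 + 0·-4 + -2·4 = 46
  a_6 = -3·46 + 3·-19 + 0·-1 + -2·-4 = -187
  a_7 = -3·-187 + 3·46 + 0·-19 + -2·-1 = 701
  a_8 = -3·701 + 3·-187 + 0·46 + -2·-19 = -2626
  a_9 = -3·-2626 + 3·701 + 0·-187 + -2·46 = 9889
  a_10 = -3·9889 + 3·-2626 + 0·701 + -2·-187 = -37171
  a_11 = -3·-37171 + 3·9889 + 0·-2626 + -2·701 = 139778
  a_12 = -3·139778 + 3·-37171 + 0·9889 + -2·-2626 = -525595
  a_13 = -3·-525595 + 3·139778 + 0·-37171 + -2·9889 = 1976341

-3,3,0,-2 ; 1976341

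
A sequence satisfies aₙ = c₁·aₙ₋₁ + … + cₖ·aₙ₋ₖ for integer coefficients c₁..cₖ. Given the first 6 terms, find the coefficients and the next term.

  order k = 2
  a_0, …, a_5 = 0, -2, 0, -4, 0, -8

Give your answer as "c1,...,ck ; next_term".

  a_2 = 0·-2 + 2·0 = 0
  a_3 = 0·0 + 2·-2 = -4
  a_4 = 0·-4 + 2·0 = 0
  a_5 = 0·0 + 2·-4 = -8
  a_6 = 0·-8 + 2·0 = 0

0,2 ; 0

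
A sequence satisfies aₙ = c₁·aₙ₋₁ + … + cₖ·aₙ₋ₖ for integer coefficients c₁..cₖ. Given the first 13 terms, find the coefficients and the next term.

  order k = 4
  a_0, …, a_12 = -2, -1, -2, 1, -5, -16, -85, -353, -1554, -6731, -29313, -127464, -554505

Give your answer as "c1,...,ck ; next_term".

4,2,-3,4 ; -2411933

  a_4 = 4·1 + 2·-2 + -3·-1 + 4·-2 = -5
  a_5 = 4·-5 + 2·1 + -3·-2 + 4·-1 = -16
  a_6 = 4·-16 + 2·-5 + -3·1 + 4·-2 = -85
  a_7 = 4·-85 + 2·-16 + -3·-5 + 4·1 = -353
  a_8 = 4·-353 + 2·-85 + -3·-16 + 4·-5 = -1554
  a_9 = 4·-1554 + 2·-353 + -3·-85 + 4·-16 = -6731
  a_10 = 4·-6731 + 2·-1554 + -3·-353 + 4·-85 = -29313
  a_11 = 4·-29313 + 2·-6731 + -3·-1554 + 4·-353 = -127464
  a_12 = 4·-127464 + 2·-29313 + -3·-6731 + 4·-1554 = -554505
  a_13 = 4·-554505 + 2·-127464 + -3·-29313 + 4·-6731 = -2411933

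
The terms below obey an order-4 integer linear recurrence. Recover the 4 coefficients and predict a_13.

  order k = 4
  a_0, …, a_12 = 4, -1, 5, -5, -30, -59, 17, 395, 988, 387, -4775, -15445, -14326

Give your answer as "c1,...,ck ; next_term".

2,-4,-4,-1 ; 51841

  a_4 = 2·-5 + -4·5 + -4·-1 + -1·4 = -30
  a_5 = 2·-30 + -4·-5 + -4·5 + -1·-1 = -59
  a_6 = 2·-59 + -4·-30 + -4·-5 + -1·5 = 17
  a_7 = 2·17 + -4·-59 + -4·-30 + -1·-5 = 395
  a_8 = 2·395 + -4·17 + -4·-59 + -1·-30 = 988
  a_9 = 2·988 + -4·395 + -4·17 + -1·-59 = 387
  a_10 = 2·387 + -4·988 + -4·395 + -1·17 = -4775
  a_11 = 2·-4775 + -4·387 + -4·988 + -1·395 = -15445
  a_12 = 2·-15445 + -4·-4775 + -4·387 + -1·988 = -14326
  a_13 = 2·-14326 + -4·-15445 + -4·-4775 + -1·387 = 51841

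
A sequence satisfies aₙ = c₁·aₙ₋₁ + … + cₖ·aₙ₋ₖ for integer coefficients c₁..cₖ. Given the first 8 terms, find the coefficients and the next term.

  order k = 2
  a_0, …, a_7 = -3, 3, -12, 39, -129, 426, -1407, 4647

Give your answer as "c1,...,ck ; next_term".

-3,1 ; -15348

  a_2 = -3·3 + 1·-3 = -12
  a_3 = -3·-12 + 1·3 = 39
  a_4 = -3·39 + 1·-12 = -129
  a_5 = -3·-129 + 1·39 = 426
  a_6 = -3·426 + 1·-129 = -1407
  a_7 = -3·-1407 + 1·426 = 4647
  a_8 = -3·4647 + 1·-1407 = -15348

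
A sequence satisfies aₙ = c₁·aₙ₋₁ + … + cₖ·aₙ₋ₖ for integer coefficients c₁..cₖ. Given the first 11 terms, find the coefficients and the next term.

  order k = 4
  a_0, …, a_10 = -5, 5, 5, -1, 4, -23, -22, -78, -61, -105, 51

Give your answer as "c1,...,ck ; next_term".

1,2,-3,-2 ; 180

  a_4 = 1·-1 + 2·5 + -3·5 + -2·-5 = 4
  a_5 = 1·4 + 2·-1 + -3·5 + -2·5 = -23
  a_6 = 1·-23 + 2·4 + -3·-1 + -2·5 = -22
  a_7 = 1·-22 + 2·-23 + -3·4 + -2·-1 = -78
  a_8 = 1·-78 + 2·-22 + -3·-23 + -2·4 = -61
  a_9 = 1·-61 + 2·-78 + -3·-22 + -2·-23 = -105
  a_10 = 1·-105 + 2·-61 + -3·-78 + -2·-22 = 51
  a_11 = 1·51 + 2·-105 + -3·-61 + -2·-78 = 180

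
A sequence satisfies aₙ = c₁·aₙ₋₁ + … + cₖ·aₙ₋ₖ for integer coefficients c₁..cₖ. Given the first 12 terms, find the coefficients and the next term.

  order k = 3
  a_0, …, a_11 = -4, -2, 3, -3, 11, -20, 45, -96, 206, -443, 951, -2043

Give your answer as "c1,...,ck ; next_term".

-1,2,-1 ; 4388

  a_3 = -1·3 + 2·-2 + -1·-4 = -3
  a_4 = -1·-3 + 2·3 + -1·-2 = 11
  a_5 = -1·11 + 2·-3 + -1·3 = -20
  a_6 = -1·-20 + 2·11 + -1·-3 = 45
  a_7 = -1·45 + 2·-20 + -1·11 = -96
  a_8 = -1·-96 + 2·45 + -1·-20 = 206
  a_9 = -1·206 + 2·-96 + -1·45 = -443
  a_10 = -1·-443 + 2·206 + -1·-96 = 951
  a_11 = -1·951 + 2·-443 + -1·206 = -2043
  a_12 = -1·-2043 + 2·951 + -1·-443 = 4388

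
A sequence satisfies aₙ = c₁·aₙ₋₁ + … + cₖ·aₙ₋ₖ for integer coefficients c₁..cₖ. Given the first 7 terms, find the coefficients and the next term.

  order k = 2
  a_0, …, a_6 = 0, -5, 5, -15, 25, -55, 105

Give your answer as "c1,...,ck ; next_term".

-1,2 ; -215

  a_2 = -1·-5 + 2·0 = 5
  a_3 = -1·5 + 2·-5 = -15
  a_4 = -1·-15 + 2·5 = 25
  a_5 = -1·25 + 2·-15 = -55
  a_6 = -1·-55 + 2·25 = 105
  a_7 = -1·105 + 2·-55 = -215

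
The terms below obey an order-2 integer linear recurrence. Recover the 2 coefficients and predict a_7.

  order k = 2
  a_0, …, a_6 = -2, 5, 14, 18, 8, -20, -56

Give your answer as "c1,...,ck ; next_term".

2,-2 ; -72

  a_2 = 2·5 + -2·-2 = 14
  a_3 = 2·14 + -2·5 = 18
  a_4 = 2·18 + -2·14 = 8
  a_5 = 2·8 + -2·18 = -20
  a_6 = 2·-20 + -2·8 = -56
  a_7 = 2·-56 + -2·-20 = -72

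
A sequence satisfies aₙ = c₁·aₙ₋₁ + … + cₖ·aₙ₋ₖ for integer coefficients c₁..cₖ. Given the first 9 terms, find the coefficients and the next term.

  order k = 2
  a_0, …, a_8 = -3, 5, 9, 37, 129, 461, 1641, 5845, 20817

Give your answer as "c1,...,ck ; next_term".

3,2 ; 74141

  a_2 = 3·5 + 2·-3 = 9
  a_3 = 3·9 + 2·5 = 37
  a_4 = 3·37 + 2·9 = 129
  a_5 = 3·129 + 2·37 = 461
  a_6 = 3·461 + 2·129 = 1641
  a_7 = 3·1641 + 2·461 = 5845
  a_8 = 3·5845 + 2·1641 = 20817
  a_9 = 3·20817 + 2·5845 = 74141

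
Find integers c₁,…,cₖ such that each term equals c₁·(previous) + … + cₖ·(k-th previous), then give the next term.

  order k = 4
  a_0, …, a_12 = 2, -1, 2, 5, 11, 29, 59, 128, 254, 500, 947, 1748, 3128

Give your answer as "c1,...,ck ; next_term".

  a_4 = 2·5 + 2·2 + -3·-1 + -3·2 = 11
  a_5 = 2·11 + 2·5 + -3·2 + -3·-1 = 29
  a_6 = 2·29 + 2·11 + -3·5 + -3·2 = 59
  a_7 = 2·59 + 2·29 + -3·11 + -3·5 = 128
  a_8 = 2·128 + 2·59 + -3·29 + -3·11 = 254
  a_9 = 2·254 + 2·128 + -3·59 + -3·29 = 500
  a_10 = 2·500 + 2·254 + -3·128 + -3·59 = 947
  a_11 = 2·947 + 2·500 + -3·254 + -3·128 = 1748
  a_12 = 2·1748 + 2·947 + -3·500 + -3·254 = 3128
  a_13 = 2·3128 + 2·1748 + -3·947 + -3·500 = 5411

2,2,-3,-3 ; 5411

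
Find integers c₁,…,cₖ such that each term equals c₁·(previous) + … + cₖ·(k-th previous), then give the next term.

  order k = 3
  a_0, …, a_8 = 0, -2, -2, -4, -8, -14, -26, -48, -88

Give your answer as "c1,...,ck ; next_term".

1,1,1 ; -162

  a_3 = 1·-2 + 1·-2 + 1·0 = -4
  a_4 = 1·-4 + 1·-2 + 1·-2 = -8
  a_5 = 1·-8 + 1·-4 + 1·-2 = -14
  a_6 = 1·-14 + 1·-8 + 1·-4 = -26
  a_7 = 1·-26 + 1·-14 + 1·-8 = -48
  a_8 = 1·-48 + 1·-26 + 1·-14 = -88
  a_9 = 1·-88 + 1·-48 + 1·-26 = -162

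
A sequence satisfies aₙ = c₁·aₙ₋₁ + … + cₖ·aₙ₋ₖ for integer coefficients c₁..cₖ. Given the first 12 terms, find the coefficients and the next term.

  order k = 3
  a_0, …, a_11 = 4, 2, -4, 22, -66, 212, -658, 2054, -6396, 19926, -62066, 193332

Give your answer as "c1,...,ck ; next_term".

-3,1,2 ; -602210

  a_3 = -3·-4 + 1·2 + 2·4 = 22
  a_4 = -3·22 + 1·-4 + 2·2 = -66
  a_5 = -3·-66 + 1·22 + 2·-4 = 212
  a_6 = -3·212 + 1·-66 + 2·22 = -658
  a_7 = -3·-658 + 1·212 + 2·-66 = 2054
  a_8 = -3·2054 + 1·-658 + 2·212 = -6396
  a_9 = -3·-6396 + 1·2054 + 2·-658 = 19926
  a_10 = -3·19926 + 1·-6396 + 2·2054 = -62066
  a_11 = -3·-62066 + 1·19926 + 2·-6396 = 193332
  a_12 = -3·193332 + 1·-62066 + 2·19926 = -602210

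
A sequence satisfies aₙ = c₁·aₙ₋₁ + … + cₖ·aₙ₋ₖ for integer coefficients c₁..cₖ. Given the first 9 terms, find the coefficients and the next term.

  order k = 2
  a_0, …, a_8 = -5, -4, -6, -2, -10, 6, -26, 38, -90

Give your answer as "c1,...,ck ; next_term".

  a_2 = -1·-4 + 2·-5 = -6
  a_3 = -1·-6 + 2·-4 = -2
  a_4 = -1·-2 + 2·-6 = -10
  a_5 = -1·-10 + 2·-2 = 6
  a_6 = -1·6 + 2·-10 = -26
  a_7 = -1·-26 + 2·6 = 38
  a_8 = -1·38 + 2·-26 = -90
  a_9 = -1·-90 + 2·38 = 166

-1,2 ; 166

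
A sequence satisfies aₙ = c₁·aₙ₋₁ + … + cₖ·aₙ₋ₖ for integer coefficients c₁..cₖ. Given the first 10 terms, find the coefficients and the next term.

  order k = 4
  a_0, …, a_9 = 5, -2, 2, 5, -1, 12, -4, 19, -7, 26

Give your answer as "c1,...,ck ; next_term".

0,2,0,-1 ; -10

  a_4 = 0·5 + 2·2 + 0·-2 + -1·5 = -1
  a_5 = 0·-1 + 2·5 + 0·2 + -1·-2 = 12
  a_6 = 0·12 + 2·-1 + 0·5 + -1·2 = -4
  a_7 = 0·-4 + 2·12 + 0·-1 + -1·5 = 19
  a_8 = 0·19 + 2·-4 + 0·12 + -1·-1 = -7
  a_9 = 0·-7 + 2·19 + 0·-4 + -1·12 = 26
  a_10 = 0·26 + 2·-7 + 0·19 + -1·-4 = -10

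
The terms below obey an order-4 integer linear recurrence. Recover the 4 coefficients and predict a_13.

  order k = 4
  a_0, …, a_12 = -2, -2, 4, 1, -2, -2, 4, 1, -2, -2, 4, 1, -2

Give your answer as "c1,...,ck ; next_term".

  a_4 = 0·1 + 0·4 + 0·-2 + 1·-2 = -2
  a_5 = 0·-2 + 0·1 + 0·4 + 1·-2 = -2
  a_6 = 0·-2 + 0·-2 + 0·1 + 1·4 = 4
  a_7 = 0·4 + 0·-2 + 0·-2 + 1·1 = 1
  a_8 = 0·1 + 0·4 + 0·-2 + 1·-2 = -2
  a_9 = 0·-2 + 0·1 + 0·4 + 1·-2 = -2
  a_10 = 0·-2 + 0·-2 + 0·1 + 1·4 = 4
  a_11 = 0·4 + 0·-2 + 0·-2 + 1·1 = 1
  a_12 = 0·1 + 0·4 + 0·-2 + 1·-2 = -2
  a_13 = 0·-2 + 0·1 + 0·4 + 1·-2 = -2

0,0,0,1 ; -2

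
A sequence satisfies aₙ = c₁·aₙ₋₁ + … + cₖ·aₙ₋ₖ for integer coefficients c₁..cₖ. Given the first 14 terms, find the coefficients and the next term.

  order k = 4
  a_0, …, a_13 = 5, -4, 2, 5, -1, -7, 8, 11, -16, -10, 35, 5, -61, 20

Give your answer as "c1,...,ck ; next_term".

0,-1,1,1 ; 101

  a_4 = 0·5 + -1·2 + 1·-4 + 1·5 = -1
  a_5 = 0·-1 + -1·5 + 1·2 + 1·-4 = -7
  a_6 = 0·-7 + -1·-1 + 1·5 + 1·2 = 8
  a_7 = 0·8 + -1·-7 + 1·-1 + 1·5 = 11
  a_8 = 0·11 + -1·8 + 1·-7 + 1·-1 = -16
  a_9 = 0·-16 + -1·11 + 1·8 + 1·-7 = -10
  a_10 = 0·-10 + -1·-16 + 1·11 + 1·8 = 35
  a_11 = 0·35 + -1·-10 + 1·-16 + 1·11 = 5
  a_12 = 0·5 + -1·35 + 1·-10 + 1·-16 = -61
  a_13 = 0·-61 + -1·5 + 1·35 + 1·-10 = 20
  a_14 = 0·20 + -1·-61 + 1·5 + 1·35 = 101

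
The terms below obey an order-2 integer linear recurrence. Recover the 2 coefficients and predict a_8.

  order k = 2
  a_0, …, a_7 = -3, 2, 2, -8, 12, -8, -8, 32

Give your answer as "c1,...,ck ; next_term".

-2,-2 ; -48

  a_2 = -2·2 + -2·-3 = 2
  a_3 = -2·2 + -2·2 = -8
  a_4 = -2·-8 + -2·2 = 12
  a_5 = -2·12 + -2·-8 = -8
  a_6 = -2·-8 + -2·12 = -8
  a_7 = -2·-8 + -2·-8 = 32
  a_8 = -2·32 + -2·-8 = -48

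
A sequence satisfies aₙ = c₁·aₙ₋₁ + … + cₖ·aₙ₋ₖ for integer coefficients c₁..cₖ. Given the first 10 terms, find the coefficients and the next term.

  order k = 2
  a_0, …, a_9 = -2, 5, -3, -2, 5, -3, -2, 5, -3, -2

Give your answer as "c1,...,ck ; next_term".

-1,-1 ; 5

  a_2 = -1·5 + -1·-2 = -3
  a_3 = -1·-3 + -1·5 = -2
  a_4 = -1·-2 + -1·-3 = 5
  a_5 = -1·5 + -1·-2 = -3
  a_6 = -1·-3 + -1·5 = -2
  a_7 = -1·-2 + -1·-3 = 5
  a_8 = -1·5 + -1·-2 = -3
  a_9 = -1·-3 + -1·5 = -2
  a_10 = -1·-2 + -1·-3 = 5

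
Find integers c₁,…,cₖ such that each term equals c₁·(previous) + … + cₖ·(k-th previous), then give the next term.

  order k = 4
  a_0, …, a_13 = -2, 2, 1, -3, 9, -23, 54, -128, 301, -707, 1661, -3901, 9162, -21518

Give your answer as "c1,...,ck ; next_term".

  a_4 = -2·-3 + 1·1 + 0·2 + -1·-2 = 9
  a_5 = -2·9 + 1·-3 + 0·1 + -1·2 = -23
  a_6 = -2·-23 + 1·9 + 0·-3 + -1·1 = 54
  a_7 = -2·54 + 1·-23 + 0·9 + -1·-3 = -128
  a_8 = -2·-128 + 1·54 + 0·-23 + -1·9 = 301
  a_9 = -2·301 + 1·-128 + 0·54 + -1·-23 = -707
  a_10 = -2·-707 + 1·301 + 0·-128 + -1·54 = 1661
  a_11 = -2·1661 + 1·-707 + 0·301 + -1·-128 = -3901
  a_12 = -2·-3901 + 1·1661 + 0·-707 + -1·301 = 9162
  a_13 = -2·9162 + 1·-3901 + 0·1661 + -1·-707 = -21518
  a_14 = -2·-21518 + 1·9162 + 0·-3901 + -1·1661 = 50537

-2,1,0,-1 ; 50537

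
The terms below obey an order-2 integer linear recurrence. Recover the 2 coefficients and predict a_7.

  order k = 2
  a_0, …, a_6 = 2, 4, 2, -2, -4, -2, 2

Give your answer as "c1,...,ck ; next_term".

1,-1 ; 4

  a_2 = 1·4 + -1·2 = 2
  a_3 = 1·2 + -1·4 = -2
  a_4 = 1·-2 + -1·2 = -4
  a_5 = 1·-4 + -1·-2 = -2
  a_6 = 1·-2 + -1·-4 = 2
  a_7 = 1·2 + -1·-2 = 4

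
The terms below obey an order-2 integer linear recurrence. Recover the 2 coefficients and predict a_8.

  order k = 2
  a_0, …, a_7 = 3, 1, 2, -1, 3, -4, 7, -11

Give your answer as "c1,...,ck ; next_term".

  a_2 = -1·1 + 1·3 = 2
  a_3 = -1·2 + 1·1 = -1
  a_4 = -1·-1 + 1·2 = 3
  a_5 = -1·3 + 1·-1 = -4
  a_6 = -1·-4 + 1·3 = 7
  a_7 = -1·7 + 1·-4 = -11
  a_8 = -1·-11 + 1·7 = 18

-1,1 ; 18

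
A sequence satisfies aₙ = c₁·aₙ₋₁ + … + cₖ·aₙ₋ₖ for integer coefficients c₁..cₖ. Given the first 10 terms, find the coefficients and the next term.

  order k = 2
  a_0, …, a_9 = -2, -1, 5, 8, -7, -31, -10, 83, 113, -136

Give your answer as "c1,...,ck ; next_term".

1,-3 ; -475

  a_2 = 1·-1 + -3·-2 = 5
  a_3 = 1·5 + -3·-1 = 8
  a_4 = 1·8 + -3·5 = -7
  a_5 = 1·-7 + -3·8 = -31
  a_6 = 1·-31 + -3·-7 = -10
  a_7 = 1·-10 + -3·-31 = 83
  a_8 = 1·83 + -3·-10 = 113
  a_9 = 1·113 + -3·83 = -136
  a_10 = 1·-136 + -3·113 = -475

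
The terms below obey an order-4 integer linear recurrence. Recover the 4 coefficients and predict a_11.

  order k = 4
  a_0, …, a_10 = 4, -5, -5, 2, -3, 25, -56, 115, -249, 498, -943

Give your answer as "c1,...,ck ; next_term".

-3,-2,-1,-3 ; 1737

  a_4 = -3·2 + -2·-5 + -1·-5 + -3·4 = -3
  a_5 = -3·-3 + -2·2 + -1·-5 + -3·-5 = 25
  a_6 = -3·25 + -2·-3 + -1·2 + -3·-5 = -56
  a_7 = -3·-56 + -2·25 + -1·-3 + -3·2 = 115
  a_8 = -3·115 + -2·-56 + -1·25 + -3·-3 = -249
  a_9 = -3·-249 + -2·115 + -1·-56 + -3·25 = 498
  a_10 = -3·498 + -2·-249 + -1·115 + -3·-56 = -943
  a_11 = -3·-943 + -2·498 + -1·-249 + -3·115 = 1737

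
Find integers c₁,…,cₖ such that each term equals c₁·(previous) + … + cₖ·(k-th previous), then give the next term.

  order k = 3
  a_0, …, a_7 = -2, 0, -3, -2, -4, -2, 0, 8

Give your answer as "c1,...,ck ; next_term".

  a_3 = 2·-3 + 0·0 + -2·-2 = -2
  a_4 = 2·-2 + 0·-3 + -2·0 = -4
  a_5 = 2·-4 + 0·-2 + -2·-3 = -2
  a_6 = 2·-2 + 0·-4 + -2·-2 = 0
  a_7 = 2·0 + 0·-2 + -2·-4 = 8
  a_8 = 2·8 + 0·0 + -2·-2 = 20

2,0,-2 ; 20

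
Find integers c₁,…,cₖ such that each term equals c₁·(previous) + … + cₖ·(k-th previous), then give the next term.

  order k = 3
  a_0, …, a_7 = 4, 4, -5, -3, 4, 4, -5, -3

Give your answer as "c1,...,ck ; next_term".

-1,-1,-1 ; 4

  a_3 = -1·-5 + -1·4 + -1·4 = -3
  a_4 = -1·-3 + -1·-5 + -1·4 = 4
  a_5 = -1·4 + -1·-3 + -1·-5 = 4
  a_6 = -1·4 + -1·4 + -1·-3 = -5
  a_7 = -1·-5 + -1·4 + -1·4 = -3
  a_8 = -1·-3 + -1·-5 + -1·4 = 4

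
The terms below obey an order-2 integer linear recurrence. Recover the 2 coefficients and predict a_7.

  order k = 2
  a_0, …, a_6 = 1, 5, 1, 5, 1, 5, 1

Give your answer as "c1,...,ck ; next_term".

  a_2 = 0·5 + 1·1 = 1
  a_3 = 0·1 + 1·5 = 5
  a_4 = 0·5 + 1·1 = 1
  a_5 = 0·1 + 1·5 = 5
  a_6 = 0·5 + 1·1 = 1
  a_7 = 0·1 + 1·5 = 5

0,1 ; 5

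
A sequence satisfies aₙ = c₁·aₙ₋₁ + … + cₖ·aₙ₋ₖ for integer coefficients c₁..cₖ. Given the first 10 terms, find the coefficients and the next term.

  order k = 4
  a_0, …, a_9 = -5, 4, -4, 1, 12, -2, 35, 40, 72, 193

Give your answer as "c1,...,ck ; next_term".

1,2,1,-3 ; 272

  a_4 = 1·1 + 2·-4 + 1·4 + -3·-5 = 12
  a_5 = 1·12 + 2·1 + 1·-4 + -3·4 = -2
  a_6 = 1·-2 + 2·12 + 1·1 + -3·-4 = 35
  a_7 = 1·35 + 2·-2 + 1·12 + -3·1 = 40
  a_8 = 1·40 + 2·35 + 1·-2 + -3·12 = 72
  a_9 = 1·72 + 2·40 + 1·35 + -3·-2 = 193
  a_10 = 1·193 + 2·72 + 1·40 + -3·35 = 272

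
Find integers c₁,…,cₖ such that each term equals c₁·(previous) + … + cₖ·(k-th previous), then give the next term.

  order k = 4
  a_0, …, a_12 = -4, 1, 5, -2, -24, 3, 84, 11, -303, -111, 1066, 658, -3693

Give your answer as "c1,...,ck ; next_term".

  a_4 = 0·-2 + -3·5 + -1·1 + 2·-4 = -24
  a_5 = 0·-24 + -3·-2 + -1·5 + 2·1 = 3
  a_6 = 0·3 + -3·-24 + -1·-2 + 2·5 = 84
  a_7 = 0·84 + -3·3 + -1·-24 + 2·-2 = 11
  a_8 = 0·11 + -3·84 + -1·3 + 2·-24 = -303
  a_9 = 0·-303 + -3·11 + -1·84 + 2·3 = -111
  a_10 = 0·-111 + -3·-303 + -1·11 + 2·84 = 1066
  a_11 = 0·1066 + -3·-111 + -1·-303 + 2·11 = 658
  a_12 = 0·658 + -3·1066 + -1·-111 + 2·-303 = -3693
  a_13 = 0·-3693 + -3·658 + -1·1066 + 2·-111 = -3262

0,-3,-1,2 ; -3262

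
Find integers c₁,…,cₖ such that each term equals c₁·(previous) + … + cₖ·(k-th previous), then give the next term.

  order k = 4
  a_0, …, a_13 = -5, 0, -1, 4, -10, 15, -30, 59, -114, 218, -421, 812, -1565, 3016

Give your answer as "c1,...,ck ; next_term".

-1,1,-1,1 ; -5814

  a_4 = -1·4 + 1·-1 + -1·0 + 1·-5 = -10
  a_5 = -1·-10 + 1·4 + -1·-1 + 1·0 = 15
  a_6 = -1·15 + 1·-10 + -1·4 + 1·-1 = -30
  a_7 = -1·-30 + 1·15 + -1·-10 + 1·4 = 59
  a_8 = -1·59 + 1·-30 + -1·15 + 1·-10 = -114
  a_9 = -1·-114 + 1·59 + -1·-30 + 1·15 = 218
  a_10 = -1·218 + 1·-114 + -1·59 + 1·-30 = -421
  a_11 = -1·-421 + 1·218 + -1·-114 + 1·59 = 812
  a_12 = -1·812 + 1·-421 + -1·218 + 1·-114 = -1565
  a_13 = -1·-1565 + 1·812 + -1·-421 + 1·218 = 3016
  a_14 = -1·3016 + 1·-1565 + -1·812 + 1·-421 = -5814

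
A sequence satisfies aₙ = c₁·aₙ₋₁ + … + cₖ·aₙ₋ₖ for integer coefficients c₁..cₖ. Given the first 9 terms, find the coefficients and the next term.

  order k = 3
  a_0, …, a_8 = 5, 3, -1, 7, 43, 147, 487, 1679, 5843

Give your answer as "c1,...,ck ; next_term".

  a_3 = 4·-1 + -3·3 + 4·5 = 7
  a_4 = 4·7 + -3·-1 + 4·3 = 43
  a_5 = 4·43 + -3·7 + 4·-1 = 147
  a_6 = 4·147 + -3·43 + 4·7 = 487
  a_7 = 4·487 + -3·147 + 4·43 = 1679
  a_8 = 4·1679 + -3·487 + 4·147 = 5843
  a_9 = 4·5843 + -3·1679 + 4·487 = 20283

4,-3,4 ; 20283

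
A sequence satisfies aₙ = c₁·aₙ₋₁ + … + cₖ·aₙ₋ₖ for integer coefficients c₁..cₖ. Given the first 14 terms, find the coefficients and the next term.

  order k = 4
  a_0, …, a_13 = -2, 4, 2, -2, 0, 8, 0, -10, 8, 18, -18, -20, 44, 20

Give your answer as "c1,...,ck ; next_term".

  a_4 = 0·-2 + -1·2 + 1·4 + 1·-2 = 0
  a_5 = 0·0 + -1·-2 + 1·2 + 1·4 = 8
  a_6 = 0·8 + -1·0 + 1·-2 + 1·2 = 0
  a_7 = 0·0 + -1·8 + 1·0 + 1·-2 = -10
  a_8 = 0·-10 + -1·0 + 1·8 + 1·0 = 8
  a_9 = 0·8 + -1·-10 + 1·0 + 1·8 = 18
  a_10 = 0·18 + -1·8 + 1·-10 + 1·0 = -18
  a_11 = 0·-18 + -1·18 + 1·8 + 1·-10 = -20
  a_12 = 0·-20 + -1·-18 + 1·18 + 1·8 = 44
  a_13 = 0·44 + -1·-20 + 1·-18 + 1·18 = 20
  a_14 = 0·20 + -1·44 + 1·-20 + 1·-18 = -82

0,-1,1,1 ; -82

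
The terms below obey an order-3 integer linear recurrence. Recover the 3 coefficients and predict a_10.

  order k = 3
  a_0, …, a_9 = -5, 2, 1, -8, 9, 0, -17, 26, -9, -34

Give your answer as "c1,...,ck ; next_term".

  a_3 = -1·1 + -1·2 + 1·-5 = -8
  a_4 = -1·-8 + -1·1 + 1·2 = 9
  a_5 = -1·9 + -1·-8 + 1·1 = 0
  a_6 = -1·0 + -1·9 + 1·-8 = -17
  a_7 = -1·-17 + -1·0 + 1·9 = 26
  a_8 = -1·26 + -1·-17 + 1·0 = -9
  a_9 = -1·-9 + -1·26 + 1·-17 = -34
  a_10 = -1·-34 + -1·-9 + 1·26 = 69

-1,-1,1 ; 69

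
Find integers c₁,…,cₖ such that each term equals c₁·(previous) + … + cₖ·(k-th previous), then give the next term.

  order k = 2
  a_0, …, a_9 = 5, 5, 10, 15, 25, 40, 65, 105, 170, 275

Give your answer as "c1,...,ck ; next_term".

  a_2 = 1·5 + 1·5 = 10
  a_3 = 1·10 + 1·5 = 15
  a_4 = 1·15 + 1·10 = 25
  a_5 = 1·25 + 1·15 = 40
  a_6 = 1·40 + 1·25 = 65
  a_7 = 1·65 + 1·40 = 105
  a_8 = 1·105 + 1·65 = 170
  a_9 = 1·170 + 1·105 = 275
  a_10 = 1·275 + 1·170 = 445

1,1 ; 445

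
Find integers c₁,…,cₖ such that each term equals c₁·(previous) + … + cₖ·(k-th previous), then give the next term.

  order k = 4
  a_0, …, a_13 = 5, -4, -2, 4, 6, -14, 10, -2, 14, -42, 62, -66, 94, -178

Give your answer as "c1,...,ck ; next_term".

  a_4 = -1·4 + 0·-2 + 0·-4 + 2·5 = 6
  a_5 = -1·6 + 0·4 + 0·-2 + 2·-4 = -14
  a_6 = -1·-14 + 0·6 + 0·4 + 2·-2 = 10
  a_7 = -1·10 + 0·-14 + 0·6 + 2·4 = -2
  a_8 = -1·-2 + 0·10 + 0·-14 + 2·6 = 14
  a_9 = -1·14 + 0·-2 + 0·10 + 2·-14 = -42
  a_10 = -1·-42 + 0·14 + 0·-2 + 2·10 = 62
  a_11 = -1·62 + 0·-42 + 0·14 + 2·-2 = -66
  a_12 = -1·-66 + 0·62 + 0·-42 + 2·14 = 94
  a_13 = -1·94 + 0·-66 + 0·62 + 2·-42 = -178
  a_14 = -1·-178 + 0·94 + 0·-66 + 2·62 = 302

-1,0,0,2 ; 302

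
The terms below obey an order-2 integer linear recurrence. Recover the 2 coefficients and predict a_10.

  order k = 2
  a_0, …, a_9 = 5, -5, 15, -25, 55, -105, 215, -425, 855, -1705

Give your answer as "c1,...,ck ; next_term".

  a_2 = -1·-5 + 2·5 = 15
  a_3 = -1·15 + 2·-5 = -25
  a_4 = -1·-25 + 2·15 = 55
  a_5 = -1·55 + 2·-25 = -105
  a_6 = -1·-105 + 2·55 = 215
  a_7 = -1·215 + 2·-105 = -425
  a_8 = -1·-425 + 2·215 = 855
  a_9 = -1·855 + 2·-425 = -1705
  a_10 = -1·-1705 + 2·855 = 3415

-1,2 ; 3415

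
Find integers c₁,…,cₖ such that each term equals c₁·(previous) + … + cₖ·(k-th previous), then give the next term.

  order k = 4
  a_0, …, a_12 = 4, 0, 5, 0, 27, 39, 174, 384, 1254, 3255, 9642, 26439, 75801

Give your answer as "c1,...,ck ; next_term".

  a_4 = 2·0 + 3·5 + -3·0 + 3·4 = 27
  a_5 = 2·27 + 3·0 + -3·5 + 3·0 = 39
  a_6 = 2·39 + 3·27 + -3·0 + 3·5 = 174
  a_7 = 2·174 + 3·39 + -3·27 + 3·0 = 384
  a_8 = 2·384 + 3·174 + -3·39 + 3·27 = 1254
  a_9 = 2·1254 + 3·384 + -3·174 + 3·39 = 3255
  a_10 = 2·3255 + 3·1254 + -3·384 + 3·174 = 9642
  a_11 = 2·9642 + 3·3255 + -3·1254 + 3·384 = 26439
  a_12 = 2·26439 + 3·9642 + -3·3255 + 3·1254 = 75801
  a_13 = 2·75801 + 3·26439 + -3·9642 + 3·3255 = 211758

2,3,-3,3 ; 211758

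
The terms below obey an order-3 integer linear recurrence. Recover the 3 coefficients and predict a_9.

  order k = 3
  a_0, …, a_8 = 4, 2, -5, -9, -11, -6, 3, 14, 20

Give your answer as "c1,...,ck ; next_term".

1,0,-1 ; 17

  a_3 = 1·-5 + 0·2 + -1·4 = -9
  a_4 = 1·-9 + 0·-5 + -1·2 = -11
  a_5 = 1·-11 + 0·-9 + -1·-5 = -6
  a_6 = 1·-6 + 0·-11 + -1·-9 = 3
  a_7 = 1·3 + 0·-6 + -1·-11 = 14
  a_8 = 1·14 + 0·3 + -1·-6 = 20
  a_9 = 1·20 + 0·14 + -1·3 = 17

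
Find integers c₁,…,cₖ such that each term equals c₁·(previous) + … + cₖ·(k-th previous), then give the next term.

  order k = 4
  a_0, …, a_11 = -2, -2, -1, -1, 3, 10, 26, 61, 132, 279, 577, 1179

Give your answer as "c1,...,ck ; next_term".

2,1,-1,-2 ; 2392

  a_4 = 2·-1 + 1·-1 + -1·-2 + -2·-2 = 3
  a_5 = 2·3 + 1·-1 + -1·-1 + -2·-2 = 10
  a_6 = 2·10 + 1·3 + -1·-1 + -2·-1 = 26
  a_7 = 2·26 + 1·10 + -1·3 + -2·-1 = 61
  a_8 = 2·61 + 1·26 + -1·10 + -2·3 = 132
  a_9 = 2·132 + 1·61 + -1·26 + -2·10 = 279
  a_10 = 2·279 + 1·132 + -1·61 + -2·26 = 577
  a_11 = 2·577 + 1·279 + -1·132 + -2·61 = 1179
  a_12 = 2·1179 + 1·577 + -1·279 + -2·132 = 2392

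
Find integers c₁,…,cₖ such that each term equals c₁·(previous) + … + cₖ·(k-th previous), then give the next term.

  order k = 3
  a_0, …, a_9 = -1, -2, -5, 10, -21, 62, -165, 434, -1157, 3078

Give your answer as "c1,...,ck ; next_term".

  a_3 = -2·-5 + 1·-2 + -2·-1 = 10
  a_4 = -2·10 + 1·-5 + -2·-2 = -21
  a_5 = -2·-21 + 1·10 + -2·-5 = 62
  a_6 = -2·62 + 1·-21 + -2·10 = -165
  a_7 = -2·-165 + 1·62 + -2·-21 = 434
  a_8 = -2·434 + 1·-165 + -2·62 = -1157
  a_9 = -2·-1157 + 1·434 + -2·-165 = 3078
  a_10 = -2·3078 + 1·-1157 + -2·434 = -8181

-2,1,-2 ; -8181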